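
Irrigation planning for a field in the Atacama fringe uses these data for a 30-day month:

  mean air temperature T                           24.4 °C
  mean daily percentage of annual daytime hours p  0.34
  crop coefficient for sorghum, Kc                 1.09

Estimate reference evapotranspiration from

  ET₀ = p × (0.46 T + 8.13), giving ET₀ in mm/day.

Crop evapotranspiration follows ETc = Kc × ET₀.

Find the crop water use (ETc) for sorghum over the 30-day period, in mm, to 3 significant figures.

215 mm

ET₀ = 0.34 × (0.46 × 24.4 + 8.13) = 0.34 × 19.354 = 6.5804 mm/d
ETc = Kc × ET₀ = 1.09 × 6.5804 = 7.1726 mm/d
Over 30 days: 7.1726 × 30 = 215.178 mm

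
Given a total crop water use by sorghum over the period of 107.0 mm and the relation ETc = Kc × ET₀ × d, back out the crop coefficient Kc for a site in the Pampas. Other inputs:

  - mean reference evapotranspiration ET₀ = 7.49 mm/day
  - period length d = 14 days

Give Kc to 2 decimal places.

ETc = Kc × ET₀ × d  ⇒  Kc = ETc / (ET₀ × d)
Kc = 107.0 / (7.49 × 14) = 107.0 / 104.86 = 1.0204

1.02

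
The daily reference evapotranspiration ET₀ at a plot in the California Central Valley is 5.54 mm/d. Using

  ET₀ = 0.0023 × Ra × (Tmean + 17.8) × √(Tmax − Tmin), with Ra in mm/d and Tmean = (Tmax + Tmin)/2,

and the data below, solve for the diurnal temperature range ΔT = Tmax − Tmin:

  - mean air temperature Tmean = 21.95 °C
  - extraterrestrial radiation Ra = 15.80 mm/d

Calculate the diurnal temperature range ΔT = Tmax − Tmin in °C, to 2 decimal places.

√ΔT = ET₀ / [0.0023 × Ra × (Tmean+17.8)] = 5.54 / (0.0023 × 15.80 × 39.75) = 3.8352
ΔT = 3.8352² = 14.709 °C

14.71 °C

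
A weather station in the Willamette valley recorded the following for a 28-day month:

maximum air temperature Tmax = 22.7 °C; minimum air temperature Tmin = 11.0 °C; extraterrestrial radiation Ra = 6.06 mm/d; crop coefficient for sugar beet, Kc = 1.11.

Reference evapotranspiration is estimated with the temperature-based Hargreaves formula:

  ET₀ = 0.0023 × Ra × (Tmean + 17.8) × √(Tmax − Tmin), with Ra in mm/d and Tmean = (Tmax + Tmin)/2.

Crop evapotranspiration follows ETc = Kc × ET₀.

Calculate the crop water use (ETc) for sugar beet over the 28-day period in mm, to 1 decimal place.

Tmean = (22.7 + 11.0)/2 = 16.85 °C
ET₀ = 0.0023 × 6.06 × (16.85 + 17.8) × √11.7 = 0.0023 × 6.06 × 34.65 × 3.4205 = 1.6519 mm/d
ETc = Kc × ET₀ = 1.11 × 1.6519 = 1.8336 mm/d
Over 28 days: 1.8336 × 28 = 51.341 mm

51.3 mm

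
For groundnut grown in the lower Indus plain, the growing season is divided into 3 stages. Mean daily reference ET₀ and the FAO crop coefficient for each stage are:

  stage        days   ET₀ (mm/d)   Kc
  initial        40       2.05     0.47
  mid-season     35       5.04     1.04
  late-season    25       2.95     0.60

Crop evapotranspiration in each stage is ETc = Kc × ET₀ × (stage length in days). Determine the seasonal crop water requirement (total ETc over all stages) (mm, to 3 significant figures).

266 mm

initial: 0.47 × 2.05 × 40 = 38.54 mm
mid-season: 1.04 × 5.04 × 35 = 183.46 mm
late-season: 0.60 × 2.95 × 25 = 44.25 mm
Seasonal total = 266.25 mm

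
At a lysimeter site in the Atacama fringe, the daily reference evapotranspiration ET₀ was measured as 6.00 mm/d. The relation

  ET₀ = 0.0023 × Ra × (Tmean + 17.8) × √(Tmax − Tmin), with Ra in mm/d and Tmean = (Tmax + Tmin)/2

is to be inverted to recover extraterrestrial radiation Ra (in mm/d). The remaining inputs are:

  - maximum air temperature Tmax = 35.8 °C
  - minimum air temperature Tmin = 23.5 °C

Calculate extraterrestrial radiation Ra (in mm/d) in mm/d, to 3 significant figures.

Tmean = 29.65 °C; √ΔT = 3.5071
Ra = ET₀ / [0.0023 × (Tmean+17.8) × √ΔT] = 6.00 / (0.0023 × 47.45 × 3.5071) = 15.676 mm/d

15.7 mm/d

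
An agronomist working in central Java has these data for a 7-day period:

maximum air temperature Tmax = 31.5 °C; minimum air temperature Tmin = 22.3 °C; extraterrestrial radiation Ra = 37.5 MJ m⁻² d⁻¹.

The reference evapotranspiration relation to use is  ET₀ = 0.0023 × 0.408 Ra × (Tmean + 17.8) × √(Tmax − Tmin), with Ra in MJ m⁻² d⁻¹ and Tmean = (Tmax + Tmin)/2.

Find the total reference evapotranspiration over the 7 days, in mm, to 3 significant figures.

Tmean = (31.5 + 22.3)/2 = 26.90 °C
0.408 Ra = 0.408 × 37.5 = 15.3000 mm/d equivalent
ET₀ = 0.0023 × 15.3000 × (26.90 + 17.8) × √9.2 = 0.0023 × 15.3000 × 44.70 × 3.0332 = 4.7712 mm/d
Over 7 days: 4.7712 × 7 = 33.398 mm

33.4 mm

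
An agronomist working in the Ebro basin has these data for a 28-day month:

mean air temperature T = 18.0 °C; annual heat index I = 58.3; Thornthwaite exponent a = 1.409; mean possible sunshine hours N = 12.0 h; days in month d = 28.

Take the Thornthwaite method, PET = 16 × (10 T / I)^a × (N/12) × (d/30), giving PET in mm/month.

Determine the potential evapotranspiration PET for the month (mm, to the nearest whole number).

10T/I = 10 × 18.0 / 58.3 = 3.0875
(10T/I)^a = 3.0875^1.409 = 4.8962
Uncorrected PET = 16 × 4.8962 = 78.339 mm
Correction = (N/12)(d/30) = (12.0/12)(28/30) = 0.9333
PET = 78.339 × 0.9333 = 73.114 mm/month

73 mm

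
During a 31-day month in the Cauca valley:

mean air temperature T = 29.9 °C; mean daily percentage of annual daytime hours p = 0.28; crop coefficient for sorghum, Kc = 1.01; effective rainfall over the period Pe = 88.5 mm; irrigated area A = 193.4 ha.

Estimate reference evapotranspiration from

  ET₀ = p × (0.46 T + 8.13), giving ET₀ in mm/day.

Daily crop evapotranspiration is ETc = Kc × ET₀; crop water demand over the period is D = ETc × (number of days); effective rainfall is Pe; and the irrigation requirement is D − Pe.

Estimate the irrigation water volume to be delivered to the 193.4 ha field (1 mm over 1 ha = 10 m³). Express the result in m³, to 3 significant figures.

ET₀ = 0.28 × (0.46 × 29.9 + 8.13) = 0.28 × 21.884 = 6.1275 mm/d
ETc = Kc × ET₀ = 1.01 × 6.1275 = 6.1888 mm/d
Crop demand D = ETc × 31 d = 6.1888 × 31 = 191.853 mm
D − Pe = 191.853 − 88.5 = 103.353 mm
Volume = 103.353 mm × 193.4 ha × 10 = 199884.7 m³

200000 m³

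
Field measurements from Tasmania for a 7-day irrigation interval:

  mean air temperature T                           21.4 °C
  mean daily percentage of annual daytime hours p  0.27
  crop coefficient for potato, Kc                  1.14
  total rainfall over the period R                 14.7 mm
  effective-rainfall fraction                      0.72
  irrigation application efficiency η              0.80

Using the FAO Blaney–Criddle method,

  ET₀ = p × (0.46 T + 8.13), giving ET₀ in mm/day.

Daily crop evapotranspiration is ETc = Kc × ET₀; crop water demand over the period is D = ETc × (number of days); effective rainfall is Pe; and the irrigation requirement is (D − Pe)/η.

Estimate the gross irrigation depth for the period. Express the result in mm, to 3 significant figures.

35.2 mm

ET₀ = 0.27 × (0.46 × 21.4 + 8.13) = 0.27 × 17.974 = 4.8530 mm/d
ETc = Kc × ET₀ = 1.14 × 4.8530 = 5.5324 mm/d
Crop demand D = ETc × 7 d = 5.5324 × 7 = 38.727 mm
Pe = 0.72 × 14.7 = 10.584 mm
D − Pe = 38.727 − 10.584 = 28.143 mm
Gross irrigation = 28.143 / 0.80 = 35.179 mm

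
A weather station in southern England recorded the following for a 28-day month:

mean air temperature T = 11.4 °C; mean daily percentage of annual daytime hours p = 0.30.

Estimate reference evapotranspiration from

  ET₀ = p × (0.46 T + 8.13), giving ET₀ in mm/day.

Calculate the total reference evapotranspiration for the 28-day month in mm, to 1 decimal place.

ET₀ = 0.30 × (0.46 × 11.4 + 8.13) = 0.30 × 13.374 = 4.0122 mm/d
Monthly total = 4.0122 × 28 = 112.342 mm

112.3 mm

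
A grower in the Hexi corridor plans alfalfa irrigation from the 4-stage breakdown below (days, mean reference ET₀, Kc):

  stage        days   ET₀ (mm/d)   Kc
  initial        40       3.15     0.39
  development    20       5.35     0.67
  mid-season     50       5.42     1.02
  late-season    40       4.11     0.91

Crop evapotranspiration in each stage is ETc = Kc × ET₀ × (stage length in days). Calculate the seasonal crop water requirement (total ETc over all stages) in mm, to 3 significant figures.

547 mm

initial: 0.39 × 3.15 × 40 = 49.14 mm
development: 0.67 × 5.35 × 20 = 71.69 mm
mid-season: 1.02 × 5.42 × 50 = 276.42 mm
late-season: 0.91 × 4.11 × 40 = 149.60 mm
Seasonal total = 546.85 mm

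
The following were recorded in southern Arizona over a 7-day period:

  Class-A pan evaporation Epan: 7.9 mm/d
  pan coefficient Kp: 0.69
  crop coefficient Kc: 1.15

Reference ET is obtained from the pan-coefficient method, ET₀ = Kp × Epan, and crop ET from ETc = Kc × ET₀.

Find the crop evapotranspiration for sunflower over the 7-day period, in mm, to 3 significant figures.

43.9 mm

ET₀ = 0.69 × 7.9 = 5.4510 mm/d
ETc = Kc × ET₀ = 1.15 × 5.4510 = 6.2687 mm/d
Over 7 days: 6.2687 × 7 = 43.881 mm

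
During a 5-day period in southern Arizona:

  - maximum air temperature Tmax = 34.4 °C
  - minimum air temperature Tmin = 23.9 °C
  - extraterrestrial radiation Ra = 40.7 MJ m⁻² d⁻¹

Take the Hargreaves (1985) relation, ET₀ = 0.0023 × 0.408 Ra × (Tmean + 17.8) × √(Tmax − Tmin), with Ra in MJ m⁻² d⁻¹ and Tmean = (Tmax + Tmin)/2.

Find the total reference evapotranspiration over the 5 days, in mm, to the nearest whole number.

29 mm

Tmean = (34.4 + 23.9)/2 = 29.15 °C
0.408 Ra = 0.408 × 40.7 = 16.6056 mm/d equivalent
ET₀ = 0.0023 × 16.6056 × (29.15 + 17.8) × √10.5 = 0.0023 × 16.6056 × 46.95 × 3.2404 = 5.8105 mm/d
Over 5 days: 5.8105 × 5 = 29.053 mm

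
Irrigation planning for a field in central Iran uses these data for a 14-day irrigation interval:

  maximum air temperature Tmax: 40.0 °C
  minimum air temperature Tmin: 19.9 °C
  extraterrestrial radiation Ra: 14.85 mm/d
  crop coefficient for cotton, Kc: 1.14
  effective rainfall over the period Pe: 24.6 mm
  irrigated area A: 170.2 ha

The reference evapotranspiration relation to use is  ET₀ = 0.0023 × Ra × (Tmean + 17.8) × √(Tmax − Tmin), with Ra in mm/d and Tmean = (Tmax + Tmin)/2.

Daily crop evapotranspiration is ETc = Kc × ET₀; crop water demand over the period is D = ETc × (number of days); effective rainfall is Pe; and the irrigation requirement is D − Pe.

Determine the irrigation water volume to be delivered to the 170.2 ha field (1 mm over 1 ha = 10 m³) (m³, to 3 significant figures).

157000 m³

Tmean = (40.0 + 19.9)/2 = 29.95 °C
ET₀ = 0.0023 × 14.85 × (29.95 + 17.8) × √20.1 = 0.0023 × 14.85 × 47.75 × 4.4833 = 7.3118 mm/d
ETc = Kc × ET₀ = 1.14 × 7.3118 = 8.3355 mm/d
Crop demand D = ETc × 14 d = 8.3355 × 14 = 116.697 mm
D − Pe = 116.697 − 24.6 = 92.097 mm
Volume = 92.097 mm × 170.2 ha × 10 = 156749.1 m³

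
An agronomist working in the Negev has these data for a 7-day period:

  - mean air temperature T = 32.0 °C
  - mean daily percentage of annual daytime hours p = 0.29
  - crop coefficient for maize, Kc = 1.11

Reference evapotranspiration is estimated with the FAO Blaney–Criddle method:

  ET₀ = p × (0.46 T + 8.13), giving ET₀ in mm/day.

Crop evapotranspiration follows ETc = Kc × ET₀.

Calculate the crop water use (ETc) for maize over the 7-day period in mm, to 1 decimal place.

51.5 mm

ET₀ = 0.29 × (0.46 × 32.0 + 8.13) = 0.29 × 22.850 = 6.6265 mm/d
ETc = Kc × ET₀ = 1.11 × 6.6265 = 7.3554 mm/d
Over 7 days: 7.3554 × 7 = 51.488 mm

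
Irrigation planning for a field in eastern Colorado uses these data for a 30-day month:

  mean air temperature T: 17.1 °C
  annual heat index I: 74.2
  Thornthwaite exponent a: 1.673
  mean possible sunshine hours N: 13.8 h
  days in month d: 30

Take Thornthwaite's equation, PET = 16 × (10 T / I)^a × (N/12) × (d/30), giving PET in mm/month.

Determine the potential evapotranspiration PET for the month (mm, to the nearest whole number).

10T/I = 10 × 17.1 / 74.2 = 2.3046
(10T/I)^a = 2.3046^1.673 = 4.0422
Uncorrected PET = 16 × 4.0422 = 64.675 mm
Correction = (N/12)(d/30) = (13.8/12)(30/30) = 1.1500
PET = 64.675 × 1.1500 = 74.376 mm/month

74 mm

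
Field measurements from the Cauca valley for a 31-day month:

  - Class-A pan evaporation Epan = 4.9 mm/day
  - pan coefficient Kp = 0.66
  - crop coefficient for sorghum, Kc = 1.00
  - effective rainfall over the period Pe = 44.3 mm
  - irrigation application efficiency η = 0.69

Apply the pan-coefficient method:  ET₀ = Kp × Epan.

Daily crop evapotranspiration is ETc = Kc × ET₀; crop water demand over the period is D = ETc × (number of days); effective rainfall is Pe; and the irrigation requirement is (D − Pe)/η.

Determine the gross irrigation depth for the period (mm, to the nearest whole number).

81 mm

ET₀ = 0.66 × 4.9 = 3.2340 mm/d
ETc = Kc × ET₀ = 1.00 × 3.2340 = 3.2340 mm/d
Crop demand D = ETc × 31 d = 3.2340 × 31 = 100.254 mm
D − Pe = 100.254 − 44.3 = 55.954 mm
Gross irrigation = 55.954 / 0.69 = 81.093 mm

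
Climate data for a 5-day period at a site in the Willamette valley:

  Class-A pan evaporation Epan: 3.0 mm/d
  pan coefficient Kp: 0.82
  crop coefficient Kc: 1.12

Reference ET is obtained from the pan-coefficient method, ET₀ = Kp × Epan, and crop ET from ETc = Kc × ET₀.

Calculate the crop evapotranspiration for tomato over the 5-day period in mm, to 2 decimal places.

ET₀ = 0.82 × 3.0 = 2.4600 mm/d
ETc = Kc × ET₀ = 1.12 × 2.4600 = 2.7552 mm/d
Over 5 days: 2.7552 × 5 = 13.776 mm

13.78 mm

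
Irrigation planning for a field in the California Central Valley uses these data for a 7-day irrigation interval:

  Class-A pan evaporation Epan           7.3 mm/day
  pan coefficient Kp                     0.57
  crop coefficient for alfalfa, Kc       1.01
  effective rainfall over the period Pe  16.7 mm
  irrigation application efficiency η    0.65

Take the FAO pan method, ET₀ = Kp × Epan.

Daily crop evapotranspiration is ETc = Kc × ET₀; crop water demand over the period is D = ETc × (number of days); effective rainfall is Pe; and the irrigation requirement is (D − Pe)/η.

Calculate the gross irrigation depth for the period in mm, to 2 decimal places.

19.57 mm

ET₀ = 0.57 × 7.3 = 4.1610 mm/d
ETc = Kc × ET₀ = 1.01 × 4.1610 = 4.2026 mm/d
Crop demand D = ETc × 7 d = 4.2026 × 7 = 29.418 mm
D − Pe = 29.418 − 16.7 = 12.718 mm
Gross irrigation = 12.718 / 0.65 = 19.566 mm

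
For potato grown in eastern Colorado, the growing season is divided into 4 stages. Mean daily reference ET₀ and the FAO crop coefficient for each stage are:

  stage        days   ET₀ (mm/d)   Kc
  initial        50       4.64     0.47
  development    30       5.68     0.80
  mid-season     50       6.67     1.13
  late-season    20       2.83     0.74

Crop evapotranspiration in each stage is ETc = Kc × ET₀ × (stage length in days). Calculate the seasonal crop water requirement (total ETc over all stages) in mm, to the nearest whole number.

initial: 0.47 × 4.64 × 50 = 109.04 mm
development: 0.80 × 5.68 × 30 = 136.32 mm
mid-season: 1.13 × 6.67 × 50 = 376.86 mm
late-season: 0.74 × 2.83 × 20 = 41.88 mm
Seasonal total = 664.10 mm

664 mm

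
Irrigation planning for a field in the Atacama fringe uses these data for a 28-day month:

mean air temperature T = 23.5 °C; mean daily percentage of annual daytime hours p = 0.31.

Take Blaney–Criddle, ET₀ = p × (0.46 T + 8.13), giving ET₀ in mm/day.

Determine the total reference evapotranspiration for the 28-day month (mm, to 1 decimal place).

ET₀ = 0.31 × (0.46 × 23.5 + 8.13) = 0.31 × 18.940 = 5.8714 mm/d
Monthly total = 5.8714 × 28 = 164.399 mm

164.4 mm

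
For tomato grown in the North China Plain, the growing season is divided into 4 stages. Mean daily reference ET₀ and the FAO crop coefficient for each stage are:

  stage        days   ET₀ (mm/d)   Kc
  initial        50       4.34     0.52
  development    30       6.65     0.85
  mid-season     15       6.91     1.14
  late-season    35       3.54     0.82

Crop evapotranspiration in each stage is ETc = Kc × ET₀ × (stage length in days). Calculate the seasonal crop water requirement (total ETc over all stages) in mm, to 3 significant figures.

initial: 0.52 × 4.34 × 50 = 112.84 mm
development: 0.85 × 6.65 × 30 = 169.58 mm
mid-season: 1.14 × 6.91 × 15 = 118.16 mm
late-season: 0.82 × 3.54 × 35 = 101.60 mm
Seasonal total = 502.18 mm

502 mm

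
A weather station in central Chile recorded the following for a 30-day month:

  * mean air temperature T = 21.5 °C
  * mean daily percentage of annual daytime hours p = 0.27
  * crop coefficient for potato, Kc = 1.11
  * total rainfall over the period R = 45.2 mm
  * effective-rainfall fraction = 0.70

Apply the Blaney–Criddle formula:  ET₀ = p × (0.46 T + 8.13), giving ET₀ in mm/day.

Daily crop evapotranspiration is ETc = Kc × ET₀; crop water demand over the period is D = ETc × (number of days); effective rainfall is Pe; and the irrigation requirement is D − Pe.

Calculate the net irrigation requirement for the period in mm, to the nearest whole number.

130 mm

ET₀ = 0.27 × (0.46 × 21.5 + 8.13) = 0.27 × 18.020 = 4.8654 mm/d
ETc = Kc × ET₀ = 1.11 × 4.8654 = 5.4006 mm/d
Crop demand D = ETc × 30 d = 5.4006 × 30 = 162.018 mm
Pe = 0.70 × 45.2 = 31.640 mm
D − Pe = 162.018 − 31.640 = 130.378 mm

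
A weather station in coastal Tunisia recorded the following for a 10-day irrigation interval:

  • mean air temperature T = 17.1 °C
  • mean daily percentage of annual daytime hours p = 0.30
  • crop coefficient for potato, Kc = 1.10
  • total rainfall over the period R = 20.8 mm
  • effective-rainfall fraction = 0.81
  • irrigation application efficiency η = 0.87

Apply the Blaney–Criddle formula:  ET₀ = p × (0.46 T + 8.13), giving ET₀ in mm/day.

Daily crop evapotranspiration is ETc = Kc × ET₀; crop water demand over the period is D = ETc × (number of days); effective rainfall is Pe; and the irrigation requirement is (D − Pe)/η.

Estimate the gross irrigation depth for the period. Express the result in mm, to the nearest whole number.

41 mm

ET₀ = 0.30 × (0.46 × 17.1 + 8.13) = 0.30 × 15.996 = 4.7988 mm/d
ETc = Kc × ET₀ = 1.10 × 4.7988 = 5.2787 mm/d
Crop demand D = ETc × 10 d = 5.2787 × 10 = 52.787 mm
Pe = 0.81 × 20.8 = 16.848 mm
D − Pe = 52.787 − 16.848 = 35.939 mm
Gross irrigation = 35.939 / 0.87 = 41.309 mm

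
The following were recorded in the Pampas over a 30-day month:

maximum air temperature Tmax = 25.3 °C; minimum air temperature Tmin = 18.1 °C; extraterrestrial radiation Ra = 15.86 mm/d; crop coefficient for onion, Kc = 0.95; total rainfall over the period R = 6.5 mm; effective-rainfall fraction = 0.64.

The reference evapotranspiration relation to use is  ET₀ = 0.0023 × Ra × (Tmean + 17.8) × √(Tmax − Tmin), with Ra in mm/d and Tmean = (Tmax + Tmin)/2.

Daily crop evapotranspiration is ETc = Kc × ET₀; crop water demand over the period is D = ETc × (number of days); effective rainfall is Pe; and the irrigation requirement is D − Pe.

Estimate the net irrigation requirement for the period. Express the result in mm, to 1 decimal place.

Tmean = (25.3 + 18.1)/2 = 21.70 °C
ET₀ = 0.0023 × 15.86 × (21.70 + 17.8) × √7.2 = 0.0023 × 15.86 × 39.50 × 2.6833 = 3.8663 mm/d
ETc = Kc × ET₀ = 0.95 × 3.8663 = 3.6730 mm/d
Crop demand D = ETc × 30 d = 3.6730 × 30 = 110.190 mm
Pe = 0.64 × 6.5 = 4.160 mm
D − Pe = 110.190 − 4.160 = 106.030 mm

106.0 mm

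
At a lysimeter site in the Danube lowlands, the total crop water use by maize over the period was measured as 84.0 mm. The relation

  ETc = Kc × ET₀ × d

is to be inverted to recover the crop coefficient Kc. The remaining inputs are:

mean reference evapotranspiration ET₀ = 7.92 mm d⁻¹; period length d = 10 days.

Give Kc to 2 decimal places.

ETc = Kc × ET₀ × d  ⇒  Kc = ETc / (ET₀ × d)
Kc = 84.0 / (7.92 × 10) = 84.0 / 79.20 = 1.0606

1.06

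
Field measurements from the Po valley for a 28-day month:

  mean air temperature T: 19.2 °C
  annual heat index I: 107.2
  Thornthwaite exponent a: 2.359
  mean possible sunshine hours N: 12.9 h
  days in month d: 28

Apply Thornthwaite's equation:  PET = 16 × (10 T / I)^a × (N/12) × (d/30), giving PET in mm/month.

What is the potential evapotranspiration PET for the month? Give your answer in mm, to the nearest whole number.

10T/I = 10 × 19.2 / 107.2 = 1.7910
(10T/I)^a = 1.7910^2.359 = 3.9541
Uncorrected PET = 16 × 3.9541 = 63.266 mm
Correction = (N/12)(d/30) = (12.9/12)(28/30) = 1.0033
PET = 63.266 × 1.0033 = 63.475 mm/month

63 mm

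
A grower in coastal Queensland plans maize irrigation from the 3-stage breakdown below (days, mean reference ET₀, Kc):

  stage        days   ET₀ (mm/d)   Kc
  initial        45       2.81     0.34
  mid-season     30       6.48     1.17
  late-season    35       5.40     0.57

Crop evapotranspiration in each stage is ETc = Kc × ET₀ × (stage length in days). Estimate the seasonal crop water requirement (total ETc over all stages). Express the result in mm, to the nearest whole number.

378 mm

initial: 0.34 × 2.81 × 45 = 42.99 mm
mid-season: 1.17 × 6.48 × 30 = 227.45 mm
late-season: 0.57 × 5.40 × 35 = 107.73 mm
Seasonal total = 378.17 mm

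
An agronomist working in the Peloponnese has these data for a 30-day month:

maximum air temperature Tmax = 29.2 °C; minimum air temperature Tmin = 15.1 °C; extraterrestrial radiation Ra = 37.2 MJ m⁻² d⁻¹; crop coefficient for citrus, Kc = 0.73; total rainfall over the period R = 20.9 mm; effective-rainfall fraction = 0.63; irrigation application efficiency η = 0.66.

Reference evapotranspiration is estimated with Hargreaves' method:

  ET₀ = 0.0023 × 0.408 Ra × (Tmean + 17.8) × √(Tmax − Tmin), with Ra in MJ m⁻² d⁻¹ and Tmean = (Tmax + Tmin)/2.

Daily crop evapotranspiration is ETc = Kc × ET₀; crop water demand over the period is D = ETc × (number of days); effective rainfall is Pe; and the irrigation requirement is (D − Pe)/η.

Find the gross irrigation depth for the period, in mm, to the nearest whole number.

154 mm

Tmean = (29.2 + 15.1)/2 = 22.15 °C
0.408 Ra = 0.408 × 37.2 = 15.1776 mm/d equivalent
ET₀ = 0.0023 × 15.1776 × (22.15 + 17.8) × √14.1 = 0.0023 × 15.1776 × 39.95 × 3.7550 = 5.2367 mm/d
ETc = Kc × ET₀ = 0.73 × 5.2367 = 3.8228 mm/d
Crop demand D = ETc × 30 d = 3.8228 × 30 = 114.684 mm
Pe = 0.63 × 20.9 = 13.167 mm
D − Pe = 114.684 − 13.167 = 101.517 mm
Gross irrigation = 101.517 / 0.66 = 153.814 mm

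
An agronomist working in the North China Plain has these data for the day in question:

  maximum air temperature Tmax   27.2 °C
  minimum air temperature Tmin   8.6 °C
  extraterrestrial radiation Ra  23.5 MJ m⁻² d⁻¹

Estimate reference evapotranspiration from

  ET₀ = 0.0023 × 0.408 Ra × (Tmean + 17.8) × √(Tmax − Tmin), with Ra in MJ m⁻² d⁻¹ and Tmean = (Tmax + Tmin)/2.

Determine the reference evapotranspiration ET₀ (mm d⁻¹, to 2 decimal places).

Tmean = (27.2 + 8.6)/2 = 17.90 °C
0.408 Ra = 0.408 × 23.5 = 9.5880 mm/d equivalent
ET₀ = 0.0023 × 9.5880 × (17.90 + 17.8) × √18.6 = 0.0023 × 9.5880 × 35.70 × 4.3128 = 3.3953 mm/d

3.40 mm d⁻¹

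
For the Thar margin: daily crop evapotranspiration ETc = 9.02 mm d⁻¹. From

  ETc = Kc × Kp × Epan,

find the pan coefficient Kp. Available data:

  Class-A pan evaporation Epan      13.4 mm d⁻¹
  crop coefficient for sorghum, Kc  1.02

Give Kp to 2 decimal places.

0.66

ETc = Kc × Kp × Epan  ⇒  Kp = ETc / (Kc × Epan)
Kp = 9.02 / (1.02 × 13.4) = 9.02 / 13.668 = 0.6599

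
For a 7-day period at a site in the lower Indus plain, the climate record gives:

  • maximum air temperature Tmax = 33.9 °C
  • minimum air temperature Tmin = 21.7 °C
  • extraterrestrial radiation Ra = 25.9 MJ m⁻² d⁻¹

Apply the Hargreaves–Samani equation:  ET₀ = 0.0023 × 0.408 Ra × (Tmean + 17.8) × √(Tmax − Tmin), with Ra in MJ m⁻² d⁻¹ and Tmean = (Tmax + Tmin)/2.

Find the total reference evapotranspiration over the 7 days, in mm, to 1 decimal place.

27.1 mm

Tmean = (33.9 + 21.7)/2 = 27.80 °C
0.408 Ra = 0.408 × 25.9 = 10.5672 mm/d equivalent
ET₀ = 0.0023 × 10.5672 × (27.80 + 17.8) × √12.2 = 0.0023 × 10.5672 × 45.60 × 3.4928 = 3.8710 mm/d
Over 7 days: 3.8710 × 7 = 27.097 mm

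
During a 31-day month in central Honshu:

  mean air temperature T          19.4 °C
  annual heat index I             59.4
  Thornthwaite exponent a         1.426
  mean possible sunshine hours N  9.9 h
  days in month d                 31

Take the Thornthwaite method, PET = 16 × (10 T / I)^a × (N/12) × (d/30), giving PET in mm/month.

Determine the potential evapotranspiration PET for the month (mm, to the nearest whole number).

74 mm

10T/I = 10 × 19.4 / 59.4 = 3.2660
(10T/I)^a = 3.2660^1.426 = 5.4074
Uncorrected PET = 16 × 5.4074 = 86.518 mm
Correction = (N/12)(d/30) = (9.9/12)(31/30) = 0.8525
PET = 86.518 × 0.8525 = 73.757 mm/month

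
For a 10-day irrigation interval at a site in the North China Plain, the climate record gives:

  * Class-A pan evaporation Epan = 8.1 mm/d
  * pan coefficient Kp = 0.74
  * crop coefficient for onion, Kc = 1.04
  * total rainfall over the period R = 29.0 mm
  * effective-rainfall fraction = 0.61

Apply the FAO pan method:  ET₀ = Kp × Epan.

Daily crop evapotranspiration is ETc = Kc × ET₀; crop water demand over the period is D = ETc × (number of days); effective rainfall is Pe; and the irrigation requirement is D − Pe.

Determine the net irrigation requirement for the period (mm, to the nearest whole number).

45 mm

ET₀ = 0.74 × 8.1 = 5.9940 mm/d
ETc = Kc × ET₀ = 1.04 × 5.9940 = 6.2338 mm/d
Crop demand D = ETc × 10 d = 6.2338 × 10 = 62.338 mm
Pe = 0.61 × 29.0 = 17.690 mm
D − Pe = 62.338 − 17.690 = 44.648 mm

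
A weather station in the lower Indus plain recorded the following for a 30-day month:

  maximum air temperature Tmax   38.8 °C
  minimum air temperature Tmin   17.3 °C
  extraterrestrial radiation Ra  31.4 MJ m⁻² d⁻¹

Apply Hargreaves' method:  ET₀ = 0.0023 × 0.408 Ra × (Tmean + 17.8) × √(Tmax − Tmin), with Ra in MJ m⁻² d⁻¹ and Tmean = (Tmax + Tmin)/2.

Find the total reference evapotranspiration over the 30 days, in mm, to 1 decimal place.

Tmean = (38.8 + 17.3)/2 = 28.05 °C
0.408 Ra = 0.408 × 31.4 = 12.8112 mm/d equivalent
ET₀ = 0.0023 × 12.8112 × (28.05 + 17.8) × √21.5 = 0.0023 × 12.8112 × 45.85 × 4.6368 = 6.2643 mm/d
Over 30 days: 6.2643 × 30 = 187.929 mm

187.9 mm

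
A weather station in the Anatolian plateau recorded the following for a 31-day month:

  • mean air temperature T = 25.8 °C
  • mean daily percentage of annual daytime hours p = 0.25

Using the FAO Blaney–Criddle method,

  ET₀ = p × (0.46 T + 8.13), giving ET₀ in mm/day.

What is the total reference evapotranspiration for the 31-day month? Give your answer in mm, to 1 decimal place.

ET₀ = 0.25 × (0.46 × 25.8 + 8.13) = 0.25 × 19.998 = 4.9995 mm/d
Monthly total = 4.9995 × 31 = 154.985 mm

155.0 mm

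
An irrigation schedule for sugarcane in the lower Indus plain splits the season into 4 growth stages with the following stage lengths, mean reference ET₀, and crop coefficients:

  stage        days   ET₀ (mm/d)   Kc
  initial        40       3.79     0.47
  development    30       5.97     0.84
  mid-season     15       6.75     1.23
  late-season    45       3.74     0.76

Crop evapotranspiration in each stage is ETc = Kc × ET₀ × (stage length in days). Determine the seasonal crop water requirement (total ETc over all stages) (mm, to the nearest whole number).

474 mm

initial: 0.47 × 3.79 × 40 = 71.25 mm
development: 0.84 × 5.97 × 30 = 150.44 mm
mid-season: 1.23 × 6.75 × 15 = 124.54 mm
late-season: 0.76 × 3.74 × 45 = 127.91 mm
Seasonal total = 474.14 mm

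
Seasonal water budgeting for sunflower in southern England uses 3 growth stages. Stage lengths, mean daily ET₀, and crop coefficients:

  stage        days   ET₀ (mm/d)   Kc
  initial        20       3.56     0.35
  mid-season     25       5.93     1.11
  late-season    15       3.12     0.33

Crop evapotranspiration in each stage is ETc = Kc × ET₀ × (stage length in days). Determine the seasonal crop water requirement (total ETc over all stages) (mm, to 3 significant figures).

initial: 0.35 × 3.56 × 20 = 24.92 mm
mid-season: 1.11 × 5.93 × 25 = 164.56 mm
late-season: 0.33 × 3.12 × 15 = 15.44 mm
Seasonal total = 204.92 mm

205 mm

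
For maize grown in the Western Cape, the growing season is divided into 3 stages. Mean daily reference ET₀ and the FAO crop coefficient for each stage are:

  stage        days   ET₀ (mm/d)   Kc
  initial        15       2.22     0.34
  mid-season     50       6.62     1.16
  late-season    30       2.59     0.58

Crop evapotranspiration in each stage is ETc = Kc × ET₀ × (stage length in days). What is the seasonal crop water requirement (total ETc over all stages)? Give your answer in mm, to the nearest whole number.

initial: 0.34 × 2.22 × 15 = 11.32 mm
mid-season: 1.16 × 6.62 × 50 = 383.96 mm
late-season: 0.58 × 2.59 × 30 = 45.07 mm
Seasonal total = 440.35 mm

440 mm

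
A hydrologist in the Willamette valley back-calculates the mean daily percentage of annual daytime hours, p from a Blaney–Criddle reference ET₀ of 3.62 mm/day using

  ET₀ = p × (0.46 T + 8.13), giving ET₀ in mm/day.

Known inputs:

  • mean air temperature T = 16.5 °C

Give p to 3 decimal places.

0.230

p = ET₀ / (0.46 T + 8.13) = 3.62 / (0.46 × 16.5 + 8.13) = 3.62 / 15.720 = 0.2303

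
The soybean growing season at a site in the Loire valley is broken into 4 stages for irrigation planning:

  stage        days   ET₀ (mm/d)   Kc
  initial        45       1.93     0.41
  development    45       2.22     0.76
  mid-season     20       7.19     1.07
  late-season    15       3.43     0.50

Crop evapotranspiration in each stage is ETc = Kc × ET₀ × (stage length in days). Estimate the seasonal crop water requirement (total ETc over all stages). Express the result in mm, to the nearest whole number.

initial: 0.41 × 1.93 × 45 = 35.61 mm
development: 0.76 × 2.22 × 45 = 75.92 mm
mid-season: 1.07 × 7.19 × 20 = 153.87 mm
late-season: 0.50 × 3.43 × 15 = 25.73 mm
Seasonal total = 291.13 mm

291 mm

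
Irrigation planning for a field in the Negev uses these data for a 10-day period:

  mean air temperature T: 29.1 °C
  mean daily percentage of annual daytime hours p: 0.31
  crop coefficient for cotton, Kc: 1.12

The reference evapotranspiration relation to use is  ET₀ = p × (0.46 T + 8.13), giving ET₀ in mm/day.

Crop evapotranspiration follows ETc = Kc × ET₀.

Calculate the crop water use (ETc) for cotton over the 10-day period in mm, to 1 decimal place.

74.7 mm

ET₀ = 0.31 × (0.46 × 29.1 + 8.13) = 0.31 × 21.516 = 6.6700 mm/d
ETc = Kc × ET₀ = 1.12 × 6.6700 = 7.4704 mm/d
Over 10 days: 7.4704 × 10 = 74.704 mm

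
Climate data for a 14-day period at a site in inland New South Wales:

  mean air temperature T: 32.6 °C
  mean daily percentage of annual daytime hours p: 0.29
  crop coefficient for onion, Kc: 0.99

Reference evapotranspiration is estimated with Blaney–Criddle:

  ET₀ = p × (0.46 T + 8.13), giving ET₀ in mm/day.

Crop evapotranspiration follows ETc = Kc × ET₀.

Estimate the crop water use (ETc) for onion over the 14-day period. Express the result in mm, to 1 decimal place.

93.0 mm

ET₀ = 0.29 × (0.46 × 32.6 + 8.13) = 0.29 × 23.126 = 6.7065 mm/d
ETc = Kc × ET₀ = 0.99 × 6.7065 = 6.6394 mm/d
Over 14 days: 6.6394 × 14 = 92.952 mm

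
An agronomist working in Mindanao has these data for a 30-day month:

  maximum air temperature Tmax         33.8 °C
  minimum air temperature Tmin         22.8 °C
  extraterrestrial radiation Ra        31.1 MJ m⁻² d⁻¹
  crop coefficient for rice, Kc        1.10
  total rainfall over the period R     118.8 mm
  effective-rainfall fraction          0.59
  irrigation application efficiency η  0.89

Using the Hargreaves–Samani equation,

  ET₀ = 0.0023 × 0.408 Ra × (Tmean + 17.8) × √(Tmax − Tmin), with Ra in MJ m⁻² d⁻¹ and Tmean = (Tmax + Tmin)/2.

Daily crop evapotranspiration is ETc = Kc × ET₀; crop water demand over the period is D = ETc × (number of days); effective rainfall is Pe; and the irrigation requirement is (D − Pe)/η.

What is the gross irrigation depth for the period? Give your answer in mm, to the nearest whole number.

Tmean = (33.8 + 22.8)/2 = 28.30 °C
0.408 Ra = 0.408 × 31.1 = 12.6888 mm/d equivalent
ET₀ = 0.0023 × 12.6888 × (28.30 + 17.8) × √11.0 = 0.0023 × 12.6888 × 46.10 × 3.3166 = 4.4621 mm/d
ETc = Kc × ET₀ = 1.10 × 4.4621 = 4.9083 mm/d
Crop demand D = ETc × 30 d = 4.9083 × 30 = 147.249 mm
Pe = 0.59 × 118.8 = 70.092 mm
D − Pe = 147.249 − 70.092 = 77.157 mm
Gross irrigation = 77.157 / 0.89 = 86.693 mm

87 mm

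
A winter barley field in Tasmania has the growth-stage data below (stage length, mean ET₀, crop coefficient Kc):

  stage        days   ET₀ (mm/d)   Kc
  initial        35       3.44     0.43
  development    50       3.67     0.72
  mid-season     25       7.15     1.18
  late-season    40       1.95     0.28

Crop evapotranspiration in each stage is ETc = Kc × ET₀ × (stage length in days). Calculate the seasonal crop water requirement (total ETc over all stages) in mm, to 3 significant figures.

417 mm

initial: 0.43 × 3.44 × 35 = 51.77 mm
development: 0.72 × 3.67 × 50 = 132.12 mm
mid-season: 1.18 × 7.15 × 25 = 210.93 mm
late-season: 0.28 × 1.95 × 40 = 21.84 mm
Seasonal total = 416.66 mm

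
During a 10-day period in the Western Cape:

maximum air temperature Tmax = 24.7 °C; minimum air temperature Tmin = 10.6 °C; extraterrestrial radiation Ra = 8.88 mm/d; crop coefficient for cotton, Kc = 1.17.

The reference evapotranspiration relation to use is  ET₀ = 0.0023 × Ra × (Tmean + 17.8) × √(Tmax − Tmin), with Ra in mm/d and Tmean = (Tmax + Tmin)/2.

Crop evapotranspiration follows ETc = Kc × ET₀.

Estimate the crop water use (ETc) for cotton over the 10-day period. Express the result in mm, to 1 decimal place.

31.8 mm

Tmean = (24.7 + 10.6)/2 = 17.65 °C
ET₀ = 0.0023 × 8.88 × (17.65 + 17.8) × √14.1 = 0.0023 × 8.88 × 35.45 × 3.7550 = 2.7187 mm/d
ETc = Kc × ET₀ = 1.17 × 2.7187 = 3.1809 mm/d
Over 10 days: 3.1809 × 10 = 31.809 mm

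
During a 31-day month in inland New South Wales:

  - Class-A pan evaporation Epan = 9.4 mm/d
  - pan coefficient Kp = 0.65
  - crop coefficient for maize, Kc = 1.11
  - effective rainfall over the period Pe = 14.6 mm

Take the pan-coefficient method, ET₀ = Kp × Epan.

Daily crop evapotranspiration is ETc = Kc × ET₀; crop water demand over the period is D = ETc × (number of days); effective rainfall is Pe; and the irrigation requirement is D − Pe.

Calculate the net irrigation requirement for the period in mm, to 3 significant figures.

ET₀ = 0.65 × 9.4 = 6.1100 mm/d
ETc = Kc × ET₀ = 1.11 × 6.1100 = 6.7821 mm/d
Crop demand D = ETc × 31 d = 6.7821 × 31 = 210.245 mm
D − Pe = 210.245 − 14.6 = 195.645 mm

196 mm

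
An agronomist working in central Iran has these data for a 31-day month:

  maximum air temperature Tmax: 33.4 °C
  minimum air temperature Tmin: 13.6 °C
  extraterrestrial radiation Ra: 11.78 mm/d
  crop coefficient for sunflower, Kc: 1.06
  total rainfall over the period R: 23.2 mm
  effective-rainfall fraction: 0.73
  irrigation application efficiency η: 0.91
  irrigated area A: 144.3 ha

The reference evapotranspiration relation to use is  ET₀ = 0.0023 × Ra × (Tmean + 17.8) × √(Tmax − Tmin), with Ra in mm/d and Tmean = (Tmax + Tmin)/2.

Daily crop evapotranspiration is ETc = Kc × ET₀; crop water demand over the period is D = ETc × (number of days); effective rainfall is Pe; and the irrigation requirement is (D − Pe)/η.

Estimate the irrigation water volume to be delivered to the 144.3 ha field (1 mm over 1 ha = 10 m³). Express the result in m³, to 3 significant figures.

Tmean = (33.4 + 13.6)/2 = 23.50 °C
ET₀ = 0.0023 × 11.78 × (23.50 + 17.8) × √19.8 = 0.0023 × 11.78 × 41.30 × 4.4497 = 4.9791 mm/d
ETc = Kc × ET₀ = 1.06 × 4.9791 = 5.2778 mm/d
Crop demand D = ETc × 31 d = 5.2778 × 31 = 163.612 mm
Pe = 0.73 × 23.2 = 16.936 mm
D − Pe = 163.612 − 16.936 = 146.676 mm
Gross irrigation = 146.676 / 0.91 = 161.182 mm
Volume = 161.182 mm × 144.3 ha × 10 = 232585.6 m³

233000 m³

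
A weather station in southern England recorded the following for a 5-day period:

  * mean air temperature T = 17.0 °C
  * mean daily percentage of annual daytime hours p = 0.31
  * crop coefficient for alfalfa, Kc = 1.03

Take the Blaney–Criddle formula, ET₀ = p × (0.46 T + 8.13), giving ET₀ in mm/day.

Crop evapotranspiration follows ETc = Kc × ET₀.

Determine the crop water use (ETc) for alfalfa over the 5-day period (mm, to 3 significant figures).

25.5 mm

ET₀ = 0.31 × (0.46 × 17.0 + 8.13) = 0.31 × 15.950 = 4.9445 mm/d
ETc = Kc × ET₀ = 1.03 × 4.9445 = 5.0928 mm/d
Over 5 days: 5.0928 × 5 = 25.464 mm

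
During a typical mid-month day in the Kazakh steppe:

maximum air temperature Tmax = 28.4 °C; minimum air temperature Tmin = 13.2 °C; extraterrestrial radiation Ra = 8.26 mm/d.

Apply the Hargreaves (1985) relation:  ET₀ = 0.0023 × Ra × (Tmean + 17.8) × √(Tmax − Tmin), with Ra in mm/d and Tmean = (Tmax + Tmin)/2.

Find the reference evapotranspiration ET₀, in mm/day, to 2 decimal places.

Tmean = (28.4 + 13.2)/2 = 20.80 °C
ET₀ = 0.0023 × 8.26 × (20.80 + 17.8) × √15.2 = 0.0023 × 8.26 × 38.60 × 3.8987 = 2.8590 mm/d

2.86 mm/day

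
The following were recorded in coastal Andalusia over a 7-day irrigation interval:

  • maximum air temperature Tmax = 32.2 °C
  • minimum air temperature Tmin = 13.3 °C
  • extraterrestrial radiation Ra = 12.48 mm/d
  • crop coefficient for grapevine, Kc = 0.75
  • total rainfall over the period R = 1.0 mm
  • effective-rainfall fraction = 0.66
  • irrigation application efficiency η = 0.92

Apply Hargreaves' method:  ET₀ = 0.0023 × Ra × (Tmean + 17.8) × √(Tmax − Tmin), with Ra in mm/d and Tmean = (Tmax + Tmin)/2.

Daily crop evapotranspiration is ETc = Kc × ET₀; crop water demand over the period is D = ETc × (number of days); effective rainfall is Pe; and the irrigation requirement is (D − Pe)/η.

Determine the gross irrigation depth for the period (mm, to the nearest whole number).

28 mm

Tmean = (32.2 + 13.3)/2 = 22.75 °C
ET₀ = 0.0023 × 12.48 × (22.75 + 17.8) × √18.9 = 0.0023 × 12.48 × 40.55 × 4.3474 = 5.0601 mm/d
ETc = Kc × ET₀ = 0.75 × 5.0601 = 3.7951 mm/d
Crop demand D = ETc × 7 d = 3.7951 × 7 = 26.566 mm
Pe = 0.66 × 1.0 = 0.660 mm
D − Pe = 26.566 − 0.660 = 25.906 mm
Gross irrigation = 25.906 / 0.92 = 28.159 mm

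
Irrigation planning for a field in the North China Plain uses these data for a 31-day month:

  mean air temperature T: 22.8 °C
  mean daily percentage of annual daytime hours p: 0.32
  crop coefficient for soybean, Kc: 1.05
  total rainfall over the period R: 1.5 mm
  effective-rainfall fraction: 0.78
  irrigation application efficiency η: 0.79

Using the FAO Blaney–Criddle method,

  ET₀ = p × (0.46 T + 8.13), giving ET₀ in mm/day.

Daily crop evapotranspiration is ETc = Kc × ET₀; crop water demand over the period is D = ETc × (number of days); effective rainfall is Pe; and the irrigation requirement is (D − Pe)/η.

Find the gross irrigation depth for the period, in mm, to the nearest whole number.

244 mm

ET₀ = 0.32 × (0.46 × 22.8 + 8.13) = 0.32 × 18.618 = 5.9578 mm/d
ETc = Kc × ET₀ = 1.05 × 5.9578 = 6.2557 mm/d
Crop demand D = ETc × 31 d = 6.2557 × 31 = 193.927 mm
Pe = 0.78 × 1.5 = 1.170 mm
D − Pe = 193.927 − 1.170 = 192.757 mm
Gross irrigation = 192.757 / 0.79 = 243.996 mm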